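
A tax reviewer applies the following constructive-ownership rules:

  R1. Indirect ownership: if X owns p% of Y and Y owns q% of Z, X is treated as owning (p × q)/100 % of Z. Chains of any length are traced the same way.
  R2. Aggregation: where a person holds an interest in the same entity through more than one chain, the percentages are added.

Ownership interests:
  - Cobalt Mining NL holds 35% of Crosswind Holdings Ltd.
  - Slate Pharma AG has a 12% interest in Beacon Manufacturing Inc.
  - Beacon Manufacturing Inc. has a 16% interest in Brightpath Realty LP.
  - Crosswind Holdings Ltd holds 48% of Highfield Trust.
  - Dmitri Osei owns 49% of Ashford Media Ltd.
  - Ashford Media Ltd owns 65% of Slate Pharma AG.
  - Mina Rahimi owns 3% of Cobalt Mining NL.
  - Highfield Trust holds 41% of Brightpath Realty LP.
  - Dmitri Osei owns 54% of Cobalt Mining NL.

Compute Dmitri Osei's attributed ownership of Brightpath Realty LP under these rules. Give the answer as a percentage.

4.33104%

Chain via Cobalt Mining NL → Crosswind Holdings Ltd → Highfield Trust (R1): 54% × 35% × 48% × 41% = 3.71952% of Brightpath Realty LP.
Chain via Ashford Media Ltd → Slate Pharma AG → Beacon Manufacturing Inc. (R1): 49% × 65% × 12% × 16% = 0.61152% of Brightpath Realty LP.
Aggregating (R2): 3.71952% + 0.61152% = 4.33104%.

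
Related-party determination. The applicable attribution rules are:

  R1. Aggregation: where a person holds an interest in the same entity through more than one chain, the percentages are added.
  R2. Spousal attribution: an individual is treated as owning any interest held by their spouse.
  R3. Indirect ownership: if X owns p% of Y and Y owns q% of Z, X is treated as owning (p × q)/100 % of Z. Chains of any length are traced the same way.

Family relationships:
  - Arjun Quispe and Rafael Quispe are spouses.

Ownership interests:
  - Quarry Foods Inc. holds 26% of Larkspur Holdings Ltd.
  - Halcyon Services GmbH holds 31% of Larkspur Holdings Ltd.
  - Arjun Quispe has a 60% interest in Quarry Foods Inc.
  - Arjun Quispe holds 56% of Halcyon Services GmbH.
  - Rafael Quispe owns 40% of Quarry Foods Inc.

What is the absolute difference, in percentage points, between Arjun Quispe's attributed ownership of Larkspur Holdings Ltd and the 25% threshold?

18.36

By spousal attribution (R2), Arjun Quispe is treated as also owning Rafael Quispe's interest in Quarry Foods Inc, giving 60% + 40% = 100%.
Chain via Halcyon Services GmbH (R3): 56% × 31% = 17.36% of Larkspur Holdings Ltd.
Chain via Quarry Foods Inc. (R3): 100% × 26% = 26% of Larkspur Holdings Ltd.
Aggregating (R1): 17.36% + 26% = 43.36%.
43.36% exceeds the 25% threshold by 18.36 percentage points.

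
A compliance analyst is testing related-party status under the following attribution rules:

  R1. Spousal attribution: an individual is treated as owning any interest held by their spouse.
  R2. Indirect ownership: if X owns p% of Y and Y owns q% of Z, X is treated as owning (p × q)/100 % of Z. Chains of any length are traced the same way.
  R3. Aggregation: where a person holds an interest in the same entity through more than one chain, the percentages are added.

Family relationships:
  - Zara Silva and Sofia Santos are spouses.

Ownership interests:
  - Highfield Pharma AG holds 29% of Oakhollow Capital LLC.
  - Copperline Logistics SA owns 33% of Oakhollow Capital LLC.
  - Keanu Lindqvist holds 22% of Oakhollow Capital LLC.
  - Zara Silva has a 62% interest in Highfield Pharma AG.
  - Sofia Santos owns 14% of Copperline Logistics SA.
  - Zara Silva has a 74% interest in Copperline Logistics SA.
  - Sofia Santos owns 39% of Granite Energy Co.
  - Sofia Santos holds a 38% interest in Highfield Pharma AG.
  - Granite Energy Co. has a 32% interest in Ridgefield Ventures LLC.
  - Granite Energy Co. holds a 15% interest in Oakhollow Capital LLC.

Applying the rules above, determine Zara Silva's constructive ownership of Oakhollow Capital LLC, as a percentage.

By spousal attribution (R1), Zara Silva is treated as also owning Sofia Santos's interest in Highfield Pharma AG, giving 62% + 38% = 100%.
By spousal attribution (R1), Zara Silva is treated as also owning Sofia Santos's interest in Copperline Logistics SA, giving 74% + 14% = 88%.
By spousal attribution (R1), Zara Silva is treated as owning Sofia Santos's 39% interest in Granite Energy Co.
Chain via Highfield Pharma AG (R2): 100% × 29% = 29% of Oakhollow Capital LLC.
Chain via Copperline Logistics SA (R2): 88% × 33% = 29.04% of Oakhollow Capital LLC.
Chain via Granite Energy Co. (R2): 39% × 15% = 5.85% of Oakhollow Capital LLC.
Aggregating (R3): 29% + 29.04% + 5.85% = 63.89%.

63.89%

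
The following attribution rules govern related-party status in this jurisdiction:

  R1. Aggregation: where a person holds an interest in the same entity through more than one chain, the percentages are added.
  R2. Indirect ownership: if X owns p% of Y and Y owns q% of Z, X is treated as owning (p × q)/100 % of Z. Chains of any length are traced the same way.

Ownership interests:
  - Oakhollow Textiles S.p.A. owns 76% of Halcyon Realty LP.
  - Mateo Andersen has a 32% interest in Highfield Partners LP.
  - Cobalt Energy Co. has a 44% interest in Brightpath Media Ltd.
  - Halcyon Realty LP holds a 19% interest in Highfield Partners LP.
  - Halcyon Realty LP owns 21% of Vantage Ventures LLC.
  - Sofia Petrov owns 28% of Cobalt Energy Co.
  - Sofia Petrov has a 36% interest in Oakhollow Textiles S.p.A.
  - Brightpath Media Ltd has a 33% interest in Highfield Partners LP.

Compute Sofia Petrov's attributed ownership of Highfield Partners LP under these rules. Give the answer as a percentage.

Chain via Cobalt Energy Co. → Brightpath Media Ltd (R2): 28% × 44% × 33% = 4.0656% of Highfield Partners LP.
Chain via Oakhollow Textiles S.p.A. → Halcyon Realty LP (R2): 36% × 76% × 19% = 5.1984% of Highfield Partners LP.
Aggregating (R1): 4.0656% + 5.1984% = 9.264%.

9.264%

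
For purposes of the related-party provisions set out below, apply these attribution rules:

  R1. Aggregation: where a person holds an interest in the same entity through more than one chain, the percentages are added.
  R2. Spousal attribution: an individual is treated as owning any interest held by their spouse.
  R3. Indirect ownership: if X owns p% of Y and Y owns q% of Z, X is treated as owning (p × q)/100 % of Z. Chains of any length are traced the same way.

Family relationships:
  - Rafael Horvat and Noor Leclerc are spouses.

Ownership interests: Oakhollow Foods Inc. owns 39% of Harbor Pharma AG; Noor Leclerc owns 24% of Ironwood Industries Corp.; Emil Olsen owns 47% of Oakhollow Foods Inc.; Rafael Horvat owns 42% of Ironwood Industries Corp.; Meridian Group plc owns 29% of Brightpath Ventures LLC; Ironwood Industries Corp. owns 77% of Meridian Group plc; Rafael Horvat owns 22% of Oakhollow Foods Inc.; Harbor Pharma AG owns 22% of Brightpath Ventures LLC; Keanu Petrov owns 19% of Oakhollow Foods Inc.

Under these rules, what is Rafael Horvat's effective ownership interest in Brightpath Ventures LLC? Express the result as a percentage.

By spousal attribution (R2), Rafael Horvat is treated as also owning Noor Leclerc's interest in Ironwood Industries Corp, giving 42% + 24% = 66%.
Chain via Oakhollow Foods Inc. → Harbor Pharma AG (R3): 22% × 39% × 22% = 1.8876% of Brightpath Ventures LLC.
Chain via Ironwood Industries Corp. → Meridian Group plc (R3): 66% × 77% × 29% = 14.7378% of Brightpath Ventures LLC.
Aggregating (R1): 1.8876% + 14.7378% = 16.6254%.

16.6254%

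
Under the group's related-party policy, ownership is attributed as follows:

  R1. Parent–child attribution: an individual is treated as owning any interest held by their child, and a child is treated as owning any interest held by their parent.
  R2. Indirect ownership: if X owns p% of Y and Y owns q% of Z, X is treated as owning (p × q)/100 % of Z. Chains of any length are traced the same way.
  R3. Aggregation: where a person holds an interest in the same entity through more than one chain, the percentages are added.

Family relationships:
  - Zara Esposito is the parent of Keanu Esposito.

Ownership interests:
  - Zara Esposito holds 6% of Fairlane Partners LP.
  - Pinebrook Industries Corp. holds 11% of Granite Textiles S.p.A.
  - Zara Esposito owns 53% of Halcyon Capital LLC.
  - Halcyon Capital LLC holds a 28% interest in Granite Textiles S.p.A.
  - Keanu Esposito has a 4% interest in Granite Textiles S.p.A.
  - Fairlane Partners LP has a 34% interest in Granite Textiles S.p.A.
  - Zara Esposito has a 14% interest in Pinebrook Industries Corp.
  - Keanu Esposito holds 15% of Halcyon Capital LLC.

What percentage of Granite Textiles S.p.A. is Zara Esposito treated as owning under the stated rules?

26.62%

By parent–child attribution (R1), Zara Esposito is treated as also owning Keanu Esposito's interest in Halcyon Capital LLC, giving 53% + 15% = 68%.
By parent–child attribution (R1), Zara Esposito is treated as owning Keanu Esposito's 4% interest in Granite Textiles S.p.A.
Chain via Halcyon Capital LLC (R2): 68% × 28% = 19.04% of Granite Textiles S.p.A.
Chain via Pinebrook Industries Corp. (R2): 14% × 11% = 1.54% of Granite Textiles S.p.A.
Chain via Fairlane Partners LP (R2): 6% × 34% = 2.04% of Granite Textiles S.p.A.
Direct interest in Granite Textiles S.p.A: 4%.
Aggregating (R3): 19.04% + 1.54% + 2.04% + 4% = 26.62%.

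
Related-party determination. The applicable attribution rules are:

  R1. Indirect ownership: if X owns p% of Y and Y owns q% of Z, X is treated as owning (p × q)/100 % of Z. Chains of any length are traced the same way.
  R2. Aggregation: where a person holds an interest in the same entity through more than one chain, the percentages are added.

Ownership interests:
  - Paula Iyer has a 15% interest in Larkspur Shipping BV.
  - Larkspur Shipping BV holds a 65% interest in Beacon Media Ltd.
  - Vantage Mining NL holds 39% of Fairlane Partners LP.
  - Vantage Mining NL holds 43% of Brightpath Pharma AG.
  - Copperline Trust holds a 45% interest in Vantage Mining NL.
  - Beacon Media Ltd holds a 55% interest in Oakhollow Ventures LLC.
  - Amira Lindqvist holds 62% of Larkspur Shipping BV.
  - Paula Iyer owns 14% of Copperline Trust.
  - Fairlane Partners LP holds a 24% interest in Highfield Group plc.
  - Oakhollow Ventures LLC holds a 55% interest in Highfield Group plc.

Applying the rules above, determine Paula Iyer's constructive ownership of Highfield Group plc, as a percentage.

Chain via Copperline Trust → Vantage Mining NL → Fairlane Partners LP (R1): 14% × 45% × 39% × 24% = 0.58968% of Highfield Group plc.
Chain via Larkspur Shipping BV → Beacon Media Ltd → Oakhollow Ventures LLC (R1): 15% × 65% × 55% × 55% = 2.949375% of Highfield Group plc.
Aggregating (R2): 0.58968% + 2.949375% = 3.539055%.

3.539055%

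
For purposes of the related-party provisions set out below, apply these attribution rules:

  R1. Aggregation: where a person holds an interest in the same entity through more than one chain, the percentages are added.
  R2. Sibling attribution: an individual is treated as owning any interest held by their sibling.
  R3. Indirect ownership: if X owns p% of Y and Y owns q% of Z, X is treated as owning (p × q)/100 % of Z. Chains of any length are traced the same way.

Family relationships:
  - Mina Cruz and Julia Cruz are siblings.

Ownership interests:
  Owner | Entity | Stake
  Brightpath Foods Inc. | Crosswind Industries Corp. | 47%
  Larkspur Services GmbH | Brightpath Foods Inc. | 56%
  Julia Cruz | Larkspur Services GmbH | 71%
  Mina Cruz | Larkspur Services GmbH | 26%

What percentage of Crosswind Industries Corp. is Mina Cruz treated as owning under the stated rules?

25.5304%

By sibling attribution (R2), Mina Cruz is treated as also owning Julia Cruz's interest in Larkspur Services GmbH, giving 26% + 71% = 97%.
Chain via Larkspur Services GmbH → Brightpath Foods Inc. (R3): 97% × 56% × 47% = 25.5304% of Crosswind Industries Corp.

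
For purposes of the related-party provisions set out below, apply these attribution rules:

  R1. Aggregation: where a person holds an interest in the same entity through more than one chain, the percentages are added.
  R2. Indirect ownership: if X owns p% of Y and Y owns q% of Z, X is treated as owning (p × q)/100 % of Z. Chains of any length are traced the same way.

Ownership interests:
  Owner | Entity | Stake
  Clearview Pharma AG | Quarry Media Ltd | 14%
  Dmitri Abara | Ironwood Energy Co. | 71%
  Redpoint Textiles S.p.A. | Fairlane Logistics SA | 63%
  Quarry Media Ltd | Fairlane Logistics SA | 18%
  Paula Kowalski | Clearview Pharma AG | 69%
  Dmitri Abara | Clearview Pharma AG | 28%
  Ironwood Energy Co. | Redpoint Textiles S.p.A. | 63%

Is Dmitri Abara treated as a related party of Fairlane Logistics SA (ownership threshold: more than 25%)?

Yes

Chain via Clearview Pharma AG → Quarry Media Ltd (R2): 28% × 14% × 18% = 0.7056% of Fairlane Logistics SA.
Chain via Ironwood Energy Co. → Redpoint Textiles S.p.A. (R2): 71% × 63% × 63% = 28.1799% of Fairlane Logistics SA.
Aggregating (R1): 0.7056% + 28.1799% = 28.8855%.
28.8855% exceeds the 25% threshold, so Dmitri is a related party to Fairlane Logistics SA.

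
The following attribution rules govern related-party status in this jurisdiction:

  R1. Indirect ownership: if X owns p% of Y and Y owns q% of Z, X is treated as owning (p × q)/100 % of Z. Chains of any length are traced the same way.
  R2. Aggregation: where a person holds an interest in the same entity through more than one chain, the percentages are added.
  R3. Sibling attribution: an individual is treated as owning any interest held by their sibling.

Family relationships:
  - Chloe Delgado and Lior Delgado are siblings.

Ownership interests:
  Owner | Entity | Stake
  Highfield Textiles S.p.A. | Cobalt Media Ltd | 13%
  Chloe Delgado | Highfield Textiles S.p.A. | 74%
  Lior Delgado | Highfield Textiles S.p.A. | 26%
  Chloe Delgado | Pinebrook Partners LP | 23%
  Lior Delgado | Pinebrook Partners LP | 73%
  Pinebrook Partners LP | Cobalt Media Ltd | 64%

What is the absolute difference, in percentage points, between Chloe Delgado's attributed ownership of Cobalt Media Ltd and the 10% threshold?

By sibling attribution (R3), Chloe Delgado is treated as also owning Lior Delgado's interest in Pinebrook Partners LP, giving 23% + 73% = 96%.
By sibling attribution (R3), Chloe Delgado is treated as also owning Lior Delgado's interest in Highfield Textiles S.p.A, giving 74% + 26% = 100%.
Chain via Pinebrook Partners LP (R1): 96% × 64% = 61.44% of Cobalt Media Ltd.
Chain via Highfield Textiles S.p.A. (R1): 100% × 13% = 13% of Cobalt Media Ltd.
Aggregating (R2): 61.44% + 13% = 74.44%.
74.44% exceeds the 10% threshold by 64.44 percentage points.

64.44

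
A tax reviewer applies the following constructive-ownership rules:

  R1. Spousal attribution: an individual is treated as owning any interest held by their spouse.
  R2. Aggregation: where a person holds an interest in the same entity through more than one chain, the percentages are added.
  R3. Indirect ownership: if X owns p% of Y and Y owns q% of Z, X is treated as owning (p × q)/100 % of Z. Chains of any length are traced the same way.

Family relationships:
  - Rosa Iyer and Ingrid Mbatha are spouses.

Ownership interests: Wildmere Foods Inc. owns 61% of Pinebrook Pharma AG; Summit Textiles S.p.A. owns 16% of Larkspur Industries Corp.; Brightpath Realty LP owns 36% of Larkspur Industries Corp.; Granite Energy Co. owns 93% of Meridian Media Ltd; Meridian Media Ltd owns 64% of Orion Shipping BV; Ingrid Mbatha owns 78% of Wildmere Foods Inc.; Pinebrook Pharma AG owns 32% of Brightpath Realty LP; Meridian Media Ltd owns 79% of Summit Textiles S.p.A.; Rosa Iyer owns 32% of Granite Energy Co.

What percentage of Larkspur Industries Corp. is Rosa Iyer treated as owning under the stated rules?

By spousal attribution (R1), Rosa Iyer is treated as owning Ingrid Mbatha's 78% interest in Wildmere Foods Inc.
Chain via Granite Energy Co. → Meridian Media Ltd → Summit Textiles S.p.A. (R3): 32% × 93% × 79% × 16% = 3.761664% of Larkspur Industries Corp.
Chain via Wildmere Foods Inc. → Pinebrook Pharma AG → Brightpath Realty LP (R3): 78% × 61% × 32% × 36% = 5.481216% of Larkspur Industries Corp.
Aggregating (R2): 3.761664% + 5.481216% = 9.24288%.

9.24288%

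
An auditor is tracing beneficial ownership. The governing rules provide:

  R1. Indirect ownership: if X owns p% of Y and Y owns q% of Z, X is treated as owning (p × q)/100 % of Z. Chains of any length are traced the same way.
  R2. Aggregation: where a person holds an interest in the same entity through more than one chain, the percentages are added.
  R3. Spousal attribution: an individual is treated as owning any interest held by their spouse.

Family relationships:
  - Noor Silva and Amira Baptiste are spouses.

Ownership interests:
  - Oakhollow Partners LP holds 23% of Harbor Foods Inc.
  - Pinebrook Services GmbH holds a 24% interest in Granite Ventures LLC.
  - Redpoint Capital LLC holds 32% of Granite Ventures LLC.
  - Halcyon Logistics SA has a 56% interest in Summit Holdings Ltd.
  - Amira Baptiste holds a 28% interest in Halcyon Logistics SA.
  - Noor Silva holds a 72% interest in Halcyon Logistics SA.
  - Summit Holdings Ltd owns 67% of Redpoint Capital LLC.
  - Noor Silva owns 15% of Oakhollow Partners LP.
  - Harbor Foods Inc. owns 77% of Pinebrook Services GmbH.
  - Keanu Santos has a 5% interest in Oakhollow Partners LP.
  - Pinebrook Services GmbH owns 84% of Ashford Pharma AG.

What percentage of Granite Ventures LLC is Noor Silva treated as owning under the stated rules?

12.64396%

By spousal attribution (R3), Noor Silva is treated as also owning Amira Baptiste's interest in Halcyon Logistics SA, giving 72% + 28% = 100%.
Chain via Oakhollow Partners LP → Harbor Foods Inc. → Pinebrook Services GmbH (R1): 15% × 23% × 77% × 24% = 0.63756% of Granite Ventures LLC.
Chain via Halcyon Logistics SA → Summit Holdings Ltd → Redpoint Capital LLC (R1): 100% × 56% × 67% × 32% = 12.0064% of Granite Ventures LLC.
Aggregating (R2): 0.63756% + 12.0064% = 12.64396%.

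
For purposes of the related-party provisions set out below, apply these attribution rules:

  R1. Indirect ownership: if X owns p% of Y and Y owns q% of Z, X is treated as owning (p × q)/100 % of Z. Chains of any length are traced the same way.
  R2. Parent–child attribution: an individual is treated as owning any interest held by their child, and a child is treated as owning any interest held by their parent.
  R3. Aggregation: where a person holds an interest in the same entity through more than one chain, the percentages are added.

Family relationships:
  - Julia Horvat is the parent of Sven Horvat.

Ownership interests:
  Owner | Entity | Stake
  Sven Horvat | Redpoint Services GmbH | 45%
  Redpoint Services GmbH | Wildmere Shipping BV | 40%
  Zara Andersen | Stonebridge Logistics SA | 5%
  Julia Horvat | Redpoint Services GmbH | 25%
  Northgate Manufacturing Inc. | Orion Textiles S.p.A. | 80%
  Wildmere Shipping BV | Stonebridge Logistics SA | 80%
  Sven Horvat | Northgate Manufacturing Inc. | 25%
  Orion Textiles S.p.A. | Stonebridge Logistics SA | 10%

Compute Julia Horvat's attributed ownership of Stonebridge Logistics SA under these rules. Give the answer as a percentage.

By parent–child attribution (R2), Julia Horvat is treated as also owning Sven Horvat's interest in Redpoint Services GmbH, giving 25% + 45% = 70%.
By parent–child attribution (R2), Julia Horvat is treated as owning Sven Horvat's 25% interest in Northgate Manufacturing Inc.
Chain via Redpoint Services GmbH → Wildmere Shipping BV (R1): 70% × 40% × 80% = 22.4% of Stonebridge Logistics SA.
Chain via Northgate Manufacturing Inc. → Orion Textiles S.p.A. (R1): 25% × 80% × 10% = 2% of Stonebridge Logistics SA.
Aggregating (R3): 22.4% + 2% = 24.4%.

24.4%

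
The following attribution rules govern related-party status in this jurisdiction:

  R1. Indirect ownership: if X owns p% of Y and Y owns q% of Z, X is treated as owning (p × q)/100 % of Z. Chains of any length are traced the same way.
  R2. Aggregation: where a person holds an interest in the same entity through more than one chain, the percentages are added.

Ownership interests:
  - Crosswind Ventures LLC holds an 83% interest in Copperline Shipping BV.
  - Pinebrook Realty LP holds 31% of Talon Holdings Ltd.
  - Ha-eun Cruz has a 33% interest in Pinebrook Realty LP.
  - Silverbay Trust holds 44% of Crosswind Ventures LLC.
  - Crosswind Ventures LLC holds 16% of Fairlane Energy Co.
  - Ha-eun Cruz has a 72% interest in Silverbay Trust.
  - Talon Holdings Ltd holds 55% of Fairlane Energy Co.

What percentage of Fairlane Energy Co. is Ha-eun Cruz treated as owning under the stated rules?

Chain via Pinebrook Realty LP → Talon Holdings Ltd (R1): 33% × 31% × 55% = 5.6265% of Fairlane Energy Co.
Chain via Silverbay Trust → Crosswind Ventures LLC (R1): 72% × 44% × 16% = 5.0688% of Fairlane Energy Co.
Aggregating (R2): 5.6265% + 5.0688% = 10.6953%.

10.6953%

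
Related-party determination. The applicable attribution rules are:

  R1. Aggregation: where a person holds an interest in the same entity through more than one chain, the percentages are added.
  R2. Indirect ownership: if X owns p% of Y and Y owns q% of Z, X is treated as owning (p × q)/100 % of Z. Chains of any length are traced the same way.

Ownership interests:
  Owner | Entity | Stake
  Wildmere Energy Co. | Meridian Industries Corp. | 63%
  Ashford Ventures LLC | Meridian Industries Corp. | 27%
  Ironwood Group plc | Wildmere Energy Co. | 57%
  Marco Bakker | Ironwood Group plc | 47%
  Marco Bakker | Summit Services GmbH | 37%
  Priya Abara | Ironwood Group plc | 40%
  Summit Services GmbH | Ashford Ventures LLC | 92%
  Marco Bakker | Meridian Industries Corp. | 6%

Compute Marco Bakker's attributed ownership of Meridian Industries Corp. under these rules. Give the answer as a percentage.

Chain via Ironwood Group plc → Wildmere Energy Co. (R2): 47% × 57% × 63% = 16.8777% of Meridian Industries Corp.
Chain via Summit Services GmbH → Ashford Ventures LLC (R2): 37% × 92% × 27% = 9.1908% of Meridian Industries Corp.
Direct interest in Meridian Industries Corp: 6%.
Aggregating (R1): 16.8777% + 9.1908% + 6% = 32.0685%.

32.0685%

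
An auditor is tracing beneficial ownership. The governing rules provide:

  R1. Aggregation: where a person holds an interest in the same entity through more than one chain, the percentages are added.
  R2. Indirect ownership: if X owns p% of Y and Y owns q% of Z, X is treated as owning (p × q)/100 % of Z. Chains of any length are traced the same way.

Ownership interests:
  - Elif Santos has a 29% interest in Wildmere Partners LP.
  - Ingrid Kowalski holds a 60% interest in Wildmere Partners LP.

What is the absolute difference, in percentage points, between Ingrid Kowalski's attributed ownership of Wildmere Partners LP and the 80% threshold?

20

Direct interest in Wildmere Partners LP: 60%.
60% falls short of the 80% threshold by 20 percentage points.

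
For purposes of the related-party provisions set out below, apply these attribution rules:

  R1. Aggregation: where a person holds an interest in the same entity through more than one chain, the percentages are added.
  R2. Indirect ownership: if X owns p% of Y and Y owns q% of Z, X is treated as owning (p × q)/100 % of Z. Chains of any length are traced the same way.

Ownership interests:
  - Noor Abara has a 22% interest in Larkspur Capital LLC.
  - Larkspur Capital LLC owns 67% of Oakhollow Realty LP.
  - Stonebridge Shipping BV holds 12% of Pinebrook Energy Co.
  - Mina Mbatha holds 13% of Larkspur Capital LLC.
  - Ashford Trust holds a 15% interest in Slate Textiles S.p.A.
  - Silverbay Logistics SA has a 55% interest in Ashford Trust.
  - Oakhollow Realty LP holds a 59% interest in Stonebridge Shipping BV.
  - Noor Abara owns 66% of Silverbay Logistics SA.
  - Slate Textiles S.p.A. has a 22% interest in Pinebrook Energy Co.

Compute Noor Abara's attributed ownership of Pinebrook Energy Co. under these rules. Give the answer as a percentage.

Chain via Silverbay Logistics SA → Ashford Trust → Slate Textiles S.p.A. (R2): 66% × 55% × 15% × 22% = 1.1979% of Pinebrook Energy Co.
Chain via Larkspur Capital LLC → Oakhollow Realty LP → Stonebridge Shipping BV (R2): 22% × 67% × 59% × 12% = 1.043592% of Pinebrook Energy Co.
Aggregating (R1): 1.1979% + 1.043592% = 2.241492%.

2.241492%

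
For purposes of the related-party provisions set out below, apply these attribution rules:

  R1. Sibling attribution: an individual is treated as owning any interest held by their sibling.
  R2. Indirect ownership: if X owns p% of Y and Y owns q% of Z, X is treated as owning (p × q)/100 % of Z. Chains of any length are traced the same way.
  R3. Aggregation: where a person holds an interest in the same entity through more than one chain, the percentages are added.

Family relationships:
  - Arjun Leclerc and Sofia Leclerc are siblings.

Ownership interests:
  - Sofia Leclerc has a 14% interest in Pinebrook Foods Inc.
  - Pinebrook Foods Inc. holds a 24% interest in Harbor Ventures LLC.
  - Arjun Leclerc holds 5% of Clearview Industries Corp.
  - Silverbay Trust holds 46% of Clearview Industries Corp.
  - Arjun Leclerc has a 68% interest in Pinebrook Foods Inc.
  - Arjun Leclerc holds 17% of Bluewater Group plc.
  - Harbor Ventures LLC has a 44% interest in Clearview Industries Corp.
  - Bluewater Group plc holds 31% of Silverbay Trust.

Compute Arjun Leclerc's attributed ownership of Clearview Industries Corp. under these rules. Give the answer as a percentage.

By sibling attribution (R1), Arjun Leclerc is treated as also owning Sofia Leclerc's interest in Pinebrook Foods Inc, giving 68% + 14% = 82%.
Chain via Pinebrook Foods Inc. → Harbor Ventures LLC (R2): 82% × 24% × 44% = 8.6592% of Clearview Industries Corp.
Chain via Bluewater Group plc → Silverbay Trust (R2): 17% × 31% × 46% = 2.4242% of Clearview Industries Corp.
Direct interest in Clearview Industries Corp: 5%.
Aggregating (R3): 8.6592% + 2.4242% + 5% = 16.0834%.

16.0834%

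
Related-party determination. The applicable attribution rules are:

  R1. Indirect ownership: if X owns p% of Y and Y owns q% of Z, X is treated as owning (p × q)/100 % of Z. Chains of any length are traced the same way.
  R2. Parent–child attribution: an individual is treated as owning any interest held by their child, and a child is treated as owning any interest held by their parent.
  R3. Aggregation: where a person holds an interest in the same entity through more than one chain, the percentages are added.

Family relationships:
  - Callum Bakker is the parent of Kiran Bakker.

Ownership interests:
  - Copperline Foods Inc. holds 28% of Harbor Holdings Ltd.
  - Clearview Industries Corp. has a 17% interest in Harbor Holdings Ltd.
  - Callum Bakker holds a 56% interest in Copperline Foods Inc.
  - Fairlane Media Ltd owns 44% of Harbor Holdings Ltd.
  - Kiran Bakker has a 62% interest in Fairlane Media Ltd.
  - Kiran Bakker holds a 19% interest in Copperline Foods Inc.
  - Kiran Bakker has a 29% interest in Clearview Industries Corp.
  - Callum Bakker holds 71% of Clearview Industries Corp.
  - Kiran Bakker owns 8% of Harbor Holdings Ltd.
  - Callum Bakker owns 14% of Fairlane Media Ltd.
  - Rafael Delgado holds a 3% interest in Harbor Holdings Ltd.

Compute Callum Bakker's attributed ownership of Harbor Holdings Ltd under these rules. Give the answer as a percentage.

79.44%

By parent–child attribution (R2), Callum Bakker is treated as also owning Kiran Bakker's interest in Copperline Foods Inc, giving 56% + 19% = 75%.
By parent–child attribution (R2), Callum Bakker is treated as also owning Kiran Bakker's interest in Clearview Industries Corp, giving 71% + 29% = 100%.
By parent–child attribution (R2), Callum Bakker is treated as also owning Kiran Bakker's interest in Fairlane Media Ltd, giving 14% + 62% = 76%.
By parent–child attribution (R2), Callum Bakker is treated as owning Kiran Bakker's 8% interest in Harbor Holdings Ltd.
Chain via Copperline Foods Inc. (R1): 75% × 28% = 21% of Harbor Holdings Ltd.
Chain via Clearview Industries Corp. (R1): 100% × 17% = 17% of Harbor Holdings Ltd.
Chain via Fairlane Media Ltd (R1): 76% × 44% = 33.44% of Harbor Holdings Ltd.
Direct interest in Harbor Holdings Ltd: 8%.
Aggregating (R3): 21% + 17% + 33.44% + 8% = 79.44%.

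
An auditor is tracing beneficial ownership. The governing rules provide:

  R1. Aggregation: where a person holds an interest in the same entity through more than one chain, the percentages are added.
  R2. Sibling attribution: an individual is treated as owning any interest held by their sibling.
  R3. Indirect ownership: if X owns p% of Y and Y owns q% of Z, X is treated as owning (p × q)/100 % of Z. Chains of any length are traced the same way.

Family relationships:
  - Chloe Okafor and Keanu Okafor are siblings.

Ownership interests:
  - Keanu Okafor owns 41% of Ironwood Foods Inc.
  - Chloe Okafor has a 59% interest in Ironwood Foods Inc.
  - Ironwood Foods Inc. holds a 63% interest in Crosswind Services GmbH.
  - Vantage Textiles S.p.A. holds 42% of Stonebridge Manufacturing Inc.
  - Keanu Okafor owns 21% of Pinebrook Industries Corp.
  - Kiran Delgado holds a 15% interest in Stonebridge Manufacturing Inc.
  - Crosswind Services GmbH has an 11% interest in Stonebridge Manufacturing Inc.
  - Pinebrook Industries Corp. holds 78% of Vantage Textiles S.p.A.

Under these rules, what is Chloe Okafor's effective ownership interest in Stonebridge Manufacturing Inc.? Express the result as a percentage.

13.8096%

By sibling attribution (R2), Chloe Okafor is treated as also owning Keanu Okafor's interest in Ironwood Foods Inc, giving 59% + 41% = 100%.
By sibling attribution (R2), Chloe Okafor is treated as owning Keanu Okafor's 21% interest in Pinebrook Industries Corp.
Chain via Ironwood Foods Inc. → Crosswind Services GmbH (R3): 100% × 63% × 11% = 6.93% of Stonebridge Manufacturing Inc.
Chain via Pinebrook Industries Corp. → Vantage Textiles S.p.A. (R3): 21% × 78% × 42% = 6.8796% of Stonebridge Manufacturing Inc.
Aggregating (R1): 6.93% + 6.8796% = 13.8096%.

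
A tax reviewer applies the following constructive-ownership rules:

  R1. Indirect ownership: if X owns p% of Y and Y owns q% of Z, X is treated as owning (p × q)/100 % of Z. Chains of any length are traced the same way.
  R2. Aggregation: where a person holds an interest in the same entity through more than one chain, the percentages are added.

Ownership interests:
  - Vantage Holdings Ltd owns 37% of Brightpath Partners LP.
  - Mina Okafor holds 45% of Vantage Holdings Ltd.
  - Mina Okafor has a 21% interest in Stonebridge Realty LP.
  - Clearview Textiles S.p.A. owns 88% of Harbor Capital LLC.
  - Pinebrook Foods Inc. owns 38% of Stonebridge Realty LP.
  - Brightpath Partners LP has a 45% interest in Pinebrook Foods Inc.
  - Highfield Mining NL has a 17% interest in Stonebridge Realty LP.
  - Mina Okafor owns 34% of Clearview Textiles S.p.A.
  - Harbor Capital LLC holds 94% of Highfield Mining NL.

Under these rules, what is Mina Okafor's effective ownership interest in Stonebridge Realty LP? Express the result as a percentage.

Chain via Vantage Holdings Ltd → Brightpath Partners LP → Pinebrook Foods Inc. (R1): 45% × 37% × 45% × 38% = 2.84715% of Stonebridge Realty LP.
Chain via Clearview Textiles S.p.A. → Harbor Capital LLC → Highfield Mining NL (R1): 34% × 88% × 94% × 17% = 4.781216% of Stonebridge Realty LP.
Direct interest in Stonebridge Realty LP: 21%.
Aggregating (R2): 2.84715% + 4.781216% + 21% = 28.628366%.

28.628366%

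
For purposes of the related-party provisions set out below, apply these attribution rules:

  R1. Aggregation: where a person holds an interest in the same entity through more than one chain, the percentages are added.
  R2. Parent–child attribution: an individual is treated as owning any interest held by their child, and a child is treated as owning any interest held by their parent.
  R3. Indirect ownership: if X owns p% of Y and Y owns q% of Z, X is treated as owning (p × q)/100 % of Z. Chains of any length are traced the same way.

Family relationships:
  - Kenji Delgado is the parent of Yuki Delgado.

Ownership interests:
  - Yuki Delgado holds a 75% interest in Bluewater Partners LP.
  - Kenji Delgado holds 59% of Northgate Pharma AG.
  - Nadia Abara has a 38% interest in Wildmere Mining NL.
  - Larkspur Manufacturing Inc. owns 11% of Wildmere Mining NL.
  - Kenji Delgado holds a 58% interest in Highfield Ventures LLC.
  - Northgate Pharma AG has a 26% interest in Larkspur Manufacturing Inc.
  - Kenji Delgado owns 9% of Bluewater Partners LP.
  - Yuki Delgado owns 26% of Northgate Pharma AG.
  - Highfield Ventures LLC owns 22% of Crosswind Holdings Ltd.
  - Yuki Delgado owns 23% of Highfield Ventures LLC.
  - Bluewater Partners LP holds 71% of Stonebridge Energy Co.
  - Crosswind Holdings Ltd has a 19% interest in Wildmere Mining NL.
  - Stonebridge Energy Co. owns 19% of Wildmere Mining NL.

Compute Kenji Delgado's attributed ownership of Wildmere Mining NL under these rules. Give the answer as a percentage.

17.1484%

By parent–child attribution (R2), Kenji Delgado is treated as also owning Yuki Delgado's interest in Highfield Ventures LLC, giving 58% + 23% = 81%.
By parent–child attribution (R2), Kenji Delgado is treated as also owning Yuki Delgado's interest in Bluewater Partners LP, giving 9% + 75% = 84%.
By parent–child attribution (R2), Kenji Delgado is treated as also owning Yuki Delgado's interest in Northgate Pharma AG, giving 59% + 26% = 85%.
Chain via Highfield Ventures LLC → Crosswind Holdings Ltd (R3): 81% × 22% × 19% = 3.3858% of Wildmere Mining NL.
Chain via Bluewater Partners LP → Stonebridge Energy Co. (R3): 84% × 71% × 19% = 11.3316% of Wildmere Mining NL.
Chain via Northgate Pharma AG → Larkspur Manufacturing Inc. (R3): 85% × 26% × 11% = 2.431% of Wildmere Mining NL.
Aggregating (R1): 3.3858% + 11.3316% + 2.431% = 17.1484%.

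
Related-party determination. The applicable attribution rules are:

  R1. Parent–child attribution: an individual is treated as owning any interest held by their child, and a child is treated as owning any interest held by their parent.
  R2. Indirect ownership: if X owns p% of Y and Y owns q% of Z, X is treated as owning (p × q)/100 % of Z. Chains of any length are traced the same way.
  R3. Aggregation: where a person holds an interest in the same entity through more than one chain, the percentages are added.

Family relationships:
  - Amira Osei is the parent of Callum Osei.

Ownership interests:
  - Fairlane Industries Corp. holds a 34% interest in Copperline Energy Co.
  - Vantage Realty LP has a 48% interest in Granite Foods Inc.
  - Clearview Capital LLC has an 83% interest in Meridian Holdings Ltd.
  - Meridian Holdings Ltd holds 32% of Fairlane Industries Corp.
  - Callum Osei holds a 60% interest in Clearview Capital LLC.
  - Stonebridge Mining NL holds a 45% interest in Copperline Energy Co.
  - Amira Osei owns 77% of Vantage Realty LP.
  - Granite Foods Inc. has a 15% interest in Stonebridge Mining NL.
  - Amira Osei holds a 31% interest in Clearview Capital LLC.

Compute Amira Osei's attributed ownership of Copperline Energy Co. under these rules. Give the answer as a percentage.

10.712464%

By parent–child attribution (R1), Amira Osei is treated as also owning Callum Osei's interest in Clearview Capital LLC, giving 31% + 60% = 91%.
Chain via Clearview Capital LLC → Meridian Holdings Ltd → Fairlane Industries Corp. (R2): 91% × 83% × 32% × 34% = 8.217664% of Copperline Energy Co.
Chain via Vantage Realty LP → Granite Foods Inc. → Stonebridge Mining NL (R2): 77% × 48% × 15% × 45% = 2.4948% of Copperline Energy Co.
Aggregating (R3): 8.217664% + 2.4948% = 10.712464%.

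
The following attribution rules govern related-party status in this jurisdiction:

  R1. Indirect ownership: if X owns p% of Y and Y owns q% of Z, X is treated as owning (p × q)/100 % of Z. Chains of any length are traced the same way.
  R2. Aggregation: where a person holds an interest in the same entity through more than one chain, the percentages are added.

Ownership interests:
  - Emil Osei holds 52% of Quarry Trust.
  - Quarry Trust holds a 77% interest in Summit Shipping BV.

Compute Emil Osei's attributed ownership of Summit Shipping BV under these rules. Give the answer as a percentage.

40.04%

Chain via Quarry Trust (R1): 52% × 77% = 40.04% of Summit Shipping BV.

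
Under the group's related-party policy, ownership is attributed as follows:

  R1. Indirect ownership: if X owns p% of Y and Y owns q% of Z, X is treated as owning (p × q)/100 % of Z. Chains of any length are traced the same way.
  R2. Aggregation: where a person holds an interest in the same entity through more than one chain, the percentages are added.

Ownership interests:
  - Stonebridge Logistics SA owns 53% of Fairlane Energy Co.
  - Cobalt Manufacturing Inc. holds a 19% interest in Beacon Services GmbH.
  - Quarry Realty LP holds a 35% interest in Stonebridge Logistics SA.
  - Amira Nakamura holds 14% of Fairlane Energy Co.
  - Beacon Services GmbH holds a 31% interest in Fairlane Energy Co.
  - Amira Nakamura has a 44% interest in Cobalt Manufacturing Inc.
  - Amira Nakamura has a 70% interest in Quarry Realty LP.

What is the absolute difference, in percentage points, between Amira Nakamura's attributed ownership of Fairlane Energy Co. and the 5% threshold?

Chain via Quarry Realty LP → Stonebridge Logistics SA (R1): 70% × 35% × 53% = 12.985% of Fairlane Energy Co.
Chain via Cobalt Manufacturing Inc. → Beacon Services GmbH (R1): 44% × 19% × 31% = 2.5916% of Fairlane Energy Co.
Direct interest in Fairlane Energy Co: 14%.
Aggregating (R2): 12.985% + 2.5916% + 14% = 29.5766%.
29.5766% exceeds the 5% threshold by 24.5766 percentage points.

24.5766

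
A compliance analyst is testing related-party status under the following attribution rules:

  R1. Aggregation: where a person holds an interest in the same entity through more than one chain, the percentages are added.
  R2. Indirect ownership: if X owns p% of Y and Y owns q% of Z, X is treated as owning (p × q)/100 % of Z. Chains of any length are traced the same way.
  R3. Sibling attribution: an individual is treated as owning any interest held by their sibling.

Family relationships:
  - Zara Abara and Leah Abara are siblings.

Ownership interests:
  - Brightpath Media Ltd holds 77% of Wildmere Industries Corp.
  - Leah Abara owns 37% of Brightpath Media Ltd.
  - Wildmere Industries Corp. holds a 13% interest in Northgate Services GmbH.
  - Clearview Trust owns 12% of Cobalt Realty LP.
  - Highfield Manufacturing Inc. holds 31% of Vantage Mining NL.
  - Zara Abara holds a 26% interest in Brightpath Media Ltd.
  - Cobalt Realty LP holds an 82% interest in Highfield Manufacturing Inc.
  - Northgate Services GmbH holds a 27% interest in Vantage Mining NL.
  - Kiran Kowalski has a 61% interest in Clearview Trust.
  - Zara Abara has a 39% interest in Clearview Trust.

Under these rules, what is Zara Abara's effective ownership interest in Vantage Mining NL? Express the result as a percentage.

2.892357%

By sibling attribution (R3), Zara Abara is treated as also owning Leah Abara's interest in Brightpath Media Ltd, giving 26% + 37% = 63%.
Chain via Brightpath Media Ltd → Wildmere Industries Corp. → Northgate Services GmbH (R2): 63% × 77% × 13% × 27% = 1.702701% of Vantage Mining NL.
Chain via Clearview Trust → Cobalt Realty LP → Highfield Manufacturing Inc. (R2): 39% × 12% × 82% × 31% = 1.189656% of Vantage Mining NL.
Aggregating (R1): 1.702701% + 1.189656% = 2.892357%.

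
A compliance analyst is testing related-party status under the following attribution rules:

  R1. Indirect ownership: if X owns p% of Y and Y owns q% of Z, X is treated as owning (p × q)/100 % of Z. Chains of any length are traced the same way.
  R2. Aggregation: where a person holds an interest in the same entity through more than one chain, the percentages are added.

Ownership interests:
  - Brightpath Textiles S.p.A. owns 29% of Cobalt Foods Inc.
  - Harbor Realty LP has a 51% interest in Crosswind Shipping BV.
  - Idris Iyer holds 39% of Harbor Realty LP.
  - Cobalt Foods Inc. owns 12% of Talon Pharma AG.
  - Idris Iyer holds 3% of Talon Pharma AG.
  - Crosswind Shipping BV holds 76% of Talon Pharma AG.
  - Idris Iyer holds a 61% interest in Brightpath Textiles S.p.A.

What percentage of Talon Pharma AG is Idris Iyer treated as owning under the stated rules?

Chain via Harbor Realty LP → Crosswind Shipping BV (R1): 39% × 51% × 76% = 15.1164% of Talon Pharma AG.
Chain via Brightpath Textiles S.p.A. → Cobalt Foods Inc. (R1): 61% × 29% × 12% = 2.1228% of Talon Pharma AG.
Direct interest in Talon Pharma AG: 3%.
Aggregating (R2): 15.1164% + 2.1228% + 3% = 20.2392%.

20.2392%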